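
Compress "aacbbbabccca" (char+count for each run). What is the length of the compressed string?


Input: aacbbbabccca
Runs:
  'a' x 2 => "a2"
  'c' x 1 => "c1"
  'b' x 3 => "b3"
  'a' x 1 => "a1"
  'b' x 1 => "b1"
  'c' x 3 => "c3"
  'a' x 1 => "a1"
Compressed: "a2c1b3a1b1c3a1"
Compressed length: 14

14


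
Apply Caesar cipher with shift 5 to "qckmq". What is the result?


Caesar cipher: shift "qckmq" by 5
  'q' (pos 16) + 5 = pos 21 = 'v'
  'c' (pos 2) + 5 = pos 7 = 'h'
  'k' (pos 10) + 5 = pos 15 = 'p'
  'm' (pos 12) + 5 = pos 17 = 'r'
  'q' (pos 16) + 5 = pos 21 = 'v'
Result: vhprv

vhprv


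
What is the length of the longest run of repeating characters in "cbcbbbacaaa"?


Input: "cbcbbbacaaa"
Scanning for longest run:
  Position 1 ('b'): new char, reset run to 1
  Position 2 ('c'): new char, reset run to 1
  Position 3 ('b'): new char, reset run to 1
  Position 4 ('b'): continues run of 'b', length=2
  Position 5 ('b'): continues run of 'b', length=3
  Position 6 ('a'): new char, reset run to 1
  Position 7 ('c'): new char, reset run to 1
  Position 8 ('a'): new char, reset run to 1
  Position 9 ('a'): continues run of 'a', length=2
  Position 10 ('a'): continues run of 'a', length=3
Longest run: 'b' with length 3

3


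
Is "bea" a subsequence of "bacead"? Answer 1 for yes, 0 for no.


Check if "bea" is a subsequence of "bacead"
Greedy scan:
  Position 0 ('b'): matches sub[0] = 'b'
  Position 1 ('a'): no match needed
  Position 2 ('c'): no match needed
  Position 3 ('e'): matches sub[1] = 'e'
  Position 4 ('a'): matches sub[2] = 'a'
  Position 5 ('d'): no match needed
All 3 characters matched => is a subsequence

1


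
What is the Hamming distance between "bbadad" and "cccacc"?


Comparing "bbadad" and "cccacc" position by position:
  Position 0: 'b' vs 'c' => differ
  Position 1: 'b' vs 'c' => differ
  Position 2: 'a' vs 'c' => differ
  Position 3: 'd' vs 'a' => differ
  Position 4: 'a' vs 'c' => differ
  Position 5: 'd' vs 'c' => differ
Total differences (Hamming distance): 6

6


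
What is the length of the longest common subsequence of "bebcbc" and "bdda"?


LCS of "bebcbc" and "bdda"
DP table:
           b    d    d    a
      0    0    0    0    0
  b   0    1    1    1    1
  e   0    1    1    1    1
  b   0    1    1    1    1
  c   0    1    1    1    1
  b   0    1    1    1    1
  c   0    1    1    1    1
LCS length = dp[6][4] = 1

1


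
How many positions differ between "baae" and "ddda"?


Comparing "baae" and "ddda" position by position:
  Position 0: 'b' vs 'd' => DIFFER
  Position 1: 'a' vs 'd' => DIFFER
  Position 2: 'a' vs 'd' => DIFFER
  Position 3: 'e' vs 'a' => DIFFER
Positions that differ: 4

4


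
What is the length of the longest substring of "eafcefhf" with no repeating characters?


Input: "eafcefhf"
Sliding window (track last position of each char):
  Position 0 ('e'): window [0,0] length 1 -- new best
  Position 1 ('a'): window [0,1] length 2 -- new best
  Position 2 ('f'): window [0,2] length 3 -- new best
  Position 3 ('c'): window [0,3] length 4 -- new best
  Position 4 ('e'): repeat (last at 0), move window start to 1
  Position 4 ('e'): window [1,4] length 4
  Position 5 ('f'): repeat (last at 2), move window start to 3
  Position 5 ('f'): window [3,5] length 3
  Position 6 ('h'): window [3,6] length 4
  Position 7 ('f'): repeat (last at 5), move window start to 6
  Position 7 ('f'): window [6,7] length 2
Longest substring with no repeats: "eafc" with length 4

4


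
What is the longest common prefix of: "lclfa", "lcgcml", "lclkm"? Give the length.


Words: lclfa, lcgcml, lclkm
  Position 0: all 'l' => match
  Position 1: all 'c' => match
  Position 2: ('l', 'g', 'l') => mismatch, stop
LCP = "lc" (length 2)

2


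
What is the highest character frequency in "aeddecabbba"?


Input: aeddecabbba
Character counts:
  'a': 3
  'b': 3
  'c': 1
  'd': 2
  'e': 2
Maximum frequency: 3

3


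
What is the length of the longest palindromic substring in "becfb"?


Input: "becfb"
Checking substrings for palindromes:
  No multi-char palindromic substrings found
Longest palindromic substring: "b" with length 1

1


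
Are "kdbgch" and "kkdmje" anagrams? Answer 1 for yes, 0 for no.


Strings: "kdbgch", "kkdmje"
Sorted first:  bcdghk
Sorted second: dejkkm
Differ at position 0: 'b' vs 'd' => not anagrams

0


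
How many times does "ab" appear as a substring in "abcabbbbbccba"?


Searching for "ab" in "abcabbbbbccba"
Scanning each position:
  Position 0: "ab" => MATCH
  Position 1: "bc" => no
  Position 2: "ca" => no
  Position 3: "ab" => MATCH
  Position 4: "bb" => no
  Position 5: "bb" => no
  Position 6: "bb" => no
  Position 7: "bb" => no
  Position 8: "bc" => no
  Position 9: "cc" => no
  Position 10: "cb" => no
  Position 11: "ba" => no
Total occurrences: 2

2


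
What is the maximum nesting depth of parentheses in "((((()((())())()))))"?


Input: "((((()((())())()))))"
Tracking depth:
  Position 0 '(': depth becomes 1
  Position 1 '(': depth becomes 2
  Position 2 '(': depth becomes 3
  Position 3 '(': depth becomes 4
  Position 4 '(': depth becomes 5
  Position 5 ')': depth becomes 4
  Position 6 '(': depth becomes 5
  Position 7 '(': depth becomes 6
  Position 8 '(': depth becomes 7
  Position 9 ')': depth becomes 6
  Position 10 ')': depth becomes 5
  Position 11 '(': depth becomes 6
  Position 12 ')': depth becomes 5
  Position 13 ')': depth becomes 4
  Position 14 '(': depth becomes 5
  Position 15 ')': depth becomes 4
  Position 16 ')': depth becomes 3
  Position 17 ')': depth becomes 2
  Position 18 ')': depth becomes 1
  Position 19 ')': depth becomes 0
Maximum depth reached: 7

7


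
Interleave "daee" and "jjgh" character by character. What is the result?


Interleaving "daee" and "jjgh":
  Position 0: 'd' from first, 'j' from second => "dj"
  Position 1: 'a' from first, 'j' from second => "aj"
  Position 2: 'e' from first, 'g' from second => "eg"
  Position 3: 'e' from first, 'h' from second => "eh"
Result: djajegeh

djajegeh


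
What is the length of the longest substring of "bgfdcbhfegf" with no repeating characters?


Input: "bgfdcbhfegf"
Sliding window (track last position of each char):
  Position 0 ('b'): window [0,0] length 1 -- new best
  Position 1 ('g'): window [0,1] length 2 -- new best
  Position 2 ('f'): window [0,2] length 3 -- new best
  Position 3 ('d'): window [0,3] length 4 -- new best
  Position 4 ('c'): window [0,4] length 5 -- new best
  Position 5 ('b'): repeat (last at 0), move window start to 1
  Position 5 ('b'): window [1,5] length 5
  Position 6 ('h'): window [1,6] length 6 -- new best
  Position 7 ('f'): repeat (last at 2), move window start to 3
  Position 7 ('f'): window [3,7] length 5
  Position 8 ('e'): window [3,8] length 6
  Position 9 ('g'): window [3,9] length 7 -- new best
  Position 10 ('f'): repeat (last at 7), move window start to 8
  Position 10 ('f'): window [8,10] length 3
Longest substring with no repeats: "dcbhfeg" with length 7

7


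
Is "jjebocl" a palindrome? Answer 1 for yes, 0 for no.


Input: jjebocl
Reversed: lcobejj
  Compare pos 0 ('j') with pos 6 ('l'): MISMATCH
  Compare pos 1 ('j') with pos 5 ('c'): MISMATCH
  Compare pos 2 ('e') with pos 4 ('o'): MISMATCH
Result: not a palindrome

0


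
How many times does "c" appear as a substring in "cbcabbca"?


Searching for "c" in "cbcabbca"
Scanning each position:
  Position 0: "c" => MATCH
  Position 1: "b" => no
  Position 2: "c" => MATCH
  Position 3: "a" => no
  Position 4: "b" => no
  Position 5: "b" => no
  Position 6: "c" => MATCH
  Position 7: "a" => no
Total occurrences: 3

3


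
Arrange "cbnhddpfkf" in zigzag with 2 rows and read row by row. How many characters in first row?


Zigzag "cbnhddpfkf" into 2 rows:
Placing characters:
  'c' => row 0
  'b' => row 1
  'n' => row 0
  'h' => row 1
  'd' => row 0
  'd' => row 1
  'p' => row 0
  'f' => row 1
  'k' => row 0
  'f' => row 1
Rows:
  Row 0: "cndpk"
  Row 1: "bhdff"
First row length: 5

5


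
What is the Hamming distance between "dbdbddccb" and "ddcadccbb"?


Comparing "dbdbddccb" and "ddcadccbb" position by position:
  Position 0: 'd' vs 'd' => same
  Position 1: 'b' vs 'd' => differ
  Position 2: 'd' vs 'c' => differ
  Position 3: 'b' vs 'a' => differ
  Position 4: 'd' vs 'd' => same
  Position 5: 'd' vs 'c' => differ
  Position 6: 'c' vs 'c' => same
  Position 7: 'c' vs 'b' => differ
  Position 8: 'b' vs 'b' => same
Total differences (Hamming distance): 5

5


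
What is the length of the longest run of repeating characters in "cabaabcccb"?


Input: "cabaabcccb"
Scanning for longest run:
  Position 1 ('a'): new char, reset run to 1
  Position 2 ('b'): new char, reset run to 1
  Position 3 ('a'): new char, reset run to 1
  Position 4 ('a'): continues run of 'a', length=2
  Position 5 ('b'): new char, reset run to 1
  Position 6 ('c'): new char, reset run to 1
  Position 7 ('c'): continues run of 'c', length=2
  Position 8 ('c'): continues run of 'c', length=3
  Position 9 ('b'): new char, reset run to 1
Longest run: 'c' with length 3

3


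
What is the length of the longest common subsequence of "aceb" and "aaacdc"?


LCS of "aceb" and "aaacdc"
DP table:
           a    a    a    c    d    c
      0    0    0    0    0    0    0
  a   0    1    1    1    1    1    1
  c   0    1    1    1    2    2    2
  e   0    1    1    1    2    2    2
  b   0    1    1    1    2    2    2
LCS length = dp[4][6] = 2

2


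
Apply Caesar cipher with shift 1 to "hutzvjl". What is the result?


Caesar cipher: shift "hutzvjl" by 1
  'h' (pos 7) + 1 = pos 8 = 'i'
  'u' (pos 20) + 1 = pos 21 = 'v'
  't' (pos 19) + 1 = pos 20 = 'u'
  'z' (pos 25) + 1 = pos 0 = 'a'
  'v' (pos 21) + 1 = pos 22 = 'w'
  'j' (pos 9) + 1 = pos 10 = 'k'
  'l' (pos 11) + 1 = pos 12 = 'm'
Result: ivuawkm

ivuawkm


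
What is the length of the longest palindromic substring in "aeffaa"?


Input: "aeffaa"
Checking substrings for palindromes:
  [2:4] "ff" (len 2) => palindrome
  [4:6] "aa" (len 2) => palindrome
Longest palindromic substring: "ff" with length 2

2


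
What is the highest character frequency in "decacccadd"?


Input: decacccadd
Character counts:
  'a': 2
  'c': 4
  'd': 3
  'e': 1
Maximum frequency: 4

4


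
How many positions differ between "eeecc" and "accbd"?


Comparing "eeecc" and "accbd" position by position:
  Position 0: 'e' vs 'a' => DIFFER
  Position 1: 'e' vs 'c' => DIFFER
  Position 2: 'e' vs 'c' => DIFFER
  Position 3: 'c' vs 'b' => DIFFER
  Position 4: 'c' vs 'd' => DIFFER
Positions that differ: 5

5


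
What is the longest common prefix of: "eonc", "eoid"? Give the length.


Words: eonc, eoid
  Position 0: all 'e' => match
  Position 1: all 'o' => match
  Position 2: ('n', 'i') => mismatch, stop
LCP = "eo" (length 2)

2


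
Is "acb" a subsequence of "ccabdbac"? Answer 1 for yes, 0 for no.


Check if "acb" is a subsequence of "ccabdbac"
Greedy scan:
  Position 0 ('c'): no match needed
  Position 1 ('c'): no match needed
  Position 2 ('a'): matches sub[0] = 'a'
  Position 3 ('b'): no match needed
  Position 4 ('d'): no match needed
  Position 5 ('b'): no match needed
  Position 6 ('a'): no match needed
  Position 7 ('c'): matches sub[1] = 'c'
Only matched 2/3 characters => not a subsequence

0


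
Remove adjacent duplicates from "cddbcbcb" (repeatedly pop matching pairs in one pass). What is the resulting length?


Input: cddbcbcb
Stack-based adjacent duplicate removal:
  Read 'c': push. Stack: c
  Read 'd': push. Stack: cd
  Read 'd': matches stack top 'd' => pop. Stack: c
  Read 'b': push. Stack: cb
  Read 'c': push. Stack: cbc
  Read 'b': push. Stack: cbcb
  Read 'c': push. Stack: cbcbc
  Read 'b': push. Stack: cbcbcb
Final stack: "cbcbcb" (length 6)

6


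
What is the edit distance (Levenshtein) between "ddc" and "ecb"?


Computing edit distance: "ddc" -> "ecb"
DP table:
           e    c    b
      0    1    2    3
  d   1    1    2    3
  d   2    2    2    3
  c   3    3    2    3
Edit distance = dp[3][3] = 3

3


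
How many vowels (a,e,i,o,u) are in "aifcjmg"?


Input: aifcjmg
Checking each character:
  'a' at position 0: vowel (running total: 1)
  'i' at position 1: vowel (running total: 2)
  'f' at position 2: consonant
  'c' at position 3: consonant
  'j' at position 4: consonant
  'm' at position 5: consonant
  'g' at position 6: consonant
Total vowels: 2

2


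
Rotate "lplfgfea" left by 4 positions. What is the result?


Input: "lplfgfea", rotate left by 4
First 4 characters: "lplf"
Remaining characters: "gfea"
Concatenate remaining + first: "gfea" + "lplf" = "gfealplf"

gfealplf


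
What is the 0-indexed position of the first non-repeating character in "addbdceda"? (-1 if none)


Input: addbdceda
Character frequencies:
  'a': 2
  'b': 1
  'c': 1
  'd': 4
  'e': 1
Scanning left to right for freq == 1:
  Position 0 ('a'): freq=2, skip
  Position 1 ('d'): freq=4, skip
  Position 2 ('d'): freq=4, skip
  Position 3 ('b'): unique! => answer = 3

3


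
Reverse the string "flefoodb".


Input: flefoodb
Reading characters right to left:
  Position 7: 'b'
  Position 6: 'd'
  Position 5: 'o'
  Position 4: 'o'
  Position 3: 'f'
  Position 2: 'e'
  Position 1: 'l'
  Position 0: 'f'
Reversed: bdoofelf

bdoofelf


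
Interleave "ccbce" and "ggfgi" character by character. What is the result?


Interleaving "ccbce" and "ggfgi":
  Position 0: 'c' from first, 'g' from second => "cg"
  Position 1: 'c' from first, 'g' from second => "cg"
  Position 2: 'b' from first, 'f' from second => "bf"
  Position 3: 'c' from first, 'g' from second => "cg"
  Position 4: 'e' from first, 'i' from second => "ei"
Result: cgcgbfcgei

cgcgbfcgei


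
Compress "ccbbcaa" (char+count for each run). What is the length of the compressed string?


Input: ccbbcaa
Runs:
  'c' x 2 => "c2"
  'b' x 2 => "b2"
  'c' x 1 => "c1"
  'a' x 2 => "a2"
Compressed: "c2b2c1a2"
Compressed length: 8

8


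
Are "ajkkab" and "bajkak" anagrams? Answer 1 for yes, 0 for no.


Strings: "ajkkab", "bajkak"
Sorted first:  aabjkk
Sorted second: aabjkk
Sorted forms match => anagrams

1


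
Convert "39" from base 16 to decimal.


Input: "39" in base 16
Positional expansion:
  Digit '3' (value 3) x 16^1 = 48
  Digit '9' (value 9) x 16^0 = 9
Sum = 57

57


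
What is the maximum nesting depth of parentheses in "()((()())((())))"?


Input: "()((()())((())))"
Tracking depth:
  Position 0 '(': depth becomes 1
  Position 1 ')': depth becomes 0
  Position 2 '(': depth becomes 1
  Position 3 '(': depth becomes 2
  Position 4 '(': depth becomes 3
  Position 5 ')': depth becomes 2
  Position 6 '(': depth becomes 3
  Position 7 ')': depth becomes 2
  Position 8 ')': depth becomes 1
  Position 9 '(': depth becomes 2
  Position 10 '(': depth becomes 3
  Position 11 '(': depth becomes 4
  Position 12 ')': depth becomes 3
  Position 13 ')': depth becomes 2
  Position 14 ')': depth becomes 1
  Position 15 ')': depth becomes 0
Maximum depth reached: 4

4


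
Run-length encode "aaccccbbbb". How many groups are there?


Input: aaccccbbbb
Scanning for consecutive runs:
  Group 1: 'a' x 2 (positions 0-1)
  Group 2: 'c' x 4 (positions 2-5)
  Group 3: 'b' x 4 (positions 6-9)
Total groups: 3

3


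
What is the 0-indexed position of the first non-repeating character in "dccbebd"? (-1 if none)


Input: dccbebd
Character frequencies:
  'b': 2
  'c': 2
  'd': 2
  'e': 1
Scanning left to right for freq == 1:
  Position 0 ('d'): freq=2, skip
  Position 1 ('c'): freq=2, skip
  Position 2 ('c'): freq=2, skip
  Position 3 ('b'): freq=2, skip
  Position 4 ('e'): unique! => answer = 4

4


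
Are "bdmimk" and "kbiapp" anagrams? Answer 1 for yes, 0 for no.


Strings: "bdmimk", "kbiapp"
Sorted first:  bdikmm
Sorted second: abikpp
Differ at position 0: 'b' vs 'a' => not anagrams

0


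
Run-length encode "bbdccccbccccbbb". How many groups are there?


Input: bbdccccbccccbbb
Scanning for consecutive runs:
  Group 1: 'b' x 2 (positions 0-1)
  Group 2: 'd' x 1 (positions 2-2)
  Group 3: 'c' x 4 (positions 3-6)
  Group 4: 'b' x 1 (positions 7-7)
  Group 5: 'c' x 4 (positions 8-11)
  Group 6: 'b' x 3 (positions 12-14)
Total groups: 6

6


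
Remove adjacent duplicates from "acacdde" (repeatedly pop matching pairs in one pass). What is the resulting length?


Input: acacdde
Stack-based adjacent duplicate removal:
  Read 'a': push. Stack: a
  Read 'c': push. Stack: ac
  Read 'a': push. Stack: aca
  Read 'c': push. Stack: acac
  Read 'd': push. Stack: acacd
  Read 'd': matches stack top 'd' => pop. Stack: acac
  Read 'e': push. Stack: acace
Final stack: "acace" (length 5)

5


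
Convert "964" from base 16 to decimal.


Input: "964" in base 16
Positional expansion:
  Digit '9' (value 9) x 16^2 = 2304
  Digit '6' (value 6) x 16^1 = 96
  Digit '4' (value 4) x 16^0 = 4
Sum = 2404

2404


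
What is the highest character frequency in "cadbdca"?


Input: cadbdca
Character counts:
  'a': 2
  'b': 1
  'c': 2
  'd': 2
Maximum frequency: 2

2


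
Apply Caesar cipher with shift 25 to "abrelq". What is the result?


Caesar cipher: shift "abrelq" by 25
  'a' (pos 0) + 25 = pos 25 = 'z'
  'b' (pos 1) + 25 = pos 0 = 'a'
  'r' (pos 17) + 25 = pos 16 = 'q'
  'e' (pos 4) + 25 = pos 3 = 'd'
  'l' (pos 11) + 25 = pos 10 = 'k'
  'q' (pos 16) + 25 = pos 15 = 'p'
Result: zaqdkp

zaqdkp


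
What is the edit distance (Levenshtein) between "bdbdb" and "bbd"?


Computing edit distance: "bdbdb" -> "bbd"
DP table:
           b    b    d
      0    1    2    3
  b   1    0    1    2
  d   2    1    1    1
  b   3    2    1    2
  d   4    3    2    1
  b   5    4    3    2
Edit distance = dp[5][3] = 2

2


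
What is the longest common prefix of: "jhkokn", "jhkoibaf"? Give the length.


Words: jhkokn, jhkoibaf
  Position 0: all 'j' => match
  Position 1: all 'h' => match
  Position 2: all 'k' => match
  Position 3: all 'o' => match
  Position 4: ('k', 'i') => mismatch, stop
LCP = "jhko" (length 4)

4


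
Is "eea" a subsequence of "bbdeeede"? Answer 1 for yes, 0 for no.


Check if "eea" is a subsequence of "bbdeeede"
Greedy scan:
  Position 0 ('b'): no match needed
  Position 1 ('b'): no match needed
  Position 2 ('d'): no match needed
  Position 3 ('e'): matches sub[0] = 'e'
  Position 4 ('e'): matches sub[1] = 'e'
  Position 5 ('e'): no match needed
  Position 6 ('d'): no match needed
  Position 7 ('e'): no match needed
Only matched 2/3 characters => not a subsequence

0


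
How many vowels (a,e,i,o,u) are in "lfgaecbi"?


Input: lfgaecbi
Checking each character:
  'l' at position 0: consonant
  'f' at position 1: consonant
  'g' at position 2: consonant
  'a' at position 3: vowel (running total: 1)
  'e' at position 4: vowel (running total: 2)
  'c' at position 5: consonant
  'b' at position 6: consonant
  'i' at position 7: vowel (running total: 3)
Total vowels: 3

3


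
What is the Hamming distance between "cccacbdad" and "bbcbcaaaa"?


Comparing "cccacbdad" and "bbcbcaaaa" position by position:
  Position 0: 'c' vs 'b' => differ
  Position 1: 'c' vs 'b' => differ
  Position 2: 'c' vs 'c' => same
  Position 3: 'a' vs 'b' => differ
  Position 4: 'c' vs 'c' => same
  Position 5: 'b' vs 'a' => differ
  Position 6: 'd' vs 'a' => differ
  Position 7: 'a' vs 'a' => same
  Position 8: 'd' vs 'a' => differ
Total differences (Hamming distance): 6

6


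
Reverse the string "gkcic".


Input: gkcic
Reading characters right to left:
  Position 4: 'c'
  Position 3: 'i'
  Position 2: 'c'
  Position 1: 'k'
  Position 0: 'g'
Reversed: cickg

cickg


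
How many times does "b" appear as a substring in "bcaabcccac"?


Searching for "b" in "bcaabcccac"
Scanning each position:
  Position 0: "b" => MATCH
  Position 1: "c" => no
  Position 2: "a" => no
  Position 3: "a" => no
  Position 4: "b" => MATCH
  Position 5: "c" => no
  Position 6: "c" => no
  Position 7: "c" => no
  Position 8: "a" => no
  Position 9: "c" => no
Total occurrences: 2

2


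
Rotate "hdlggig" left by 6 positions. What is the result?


Input: "hdlggig", rotate left by 6
First 6 characters: "hdlggi"
Remaining characters: "g"
Concatenate remaining + first: "g" + "hdlggi" = "ghdlggi"

ghdlggi


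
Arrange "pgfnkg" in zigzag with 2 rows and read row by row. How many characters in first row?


Zigzag "pgfnkg" into 2 rows:
Placing characters:
  'p' => row 0
  'g' => row 1
  'f' => row 0
  'n' => row 1
  'k' => row 0
  'g' => row 1
Rows:
  Row 0: "pfk"
  Row 1: "gng"
First row length: 3

3


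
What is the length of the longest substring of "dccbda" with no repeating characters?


Input: "dccbda"
Sliding window (track last position of each char):
  Position 0 ('d'): window [0,0] length 1 -- new best
  Position 1 ('c'): window [0,1] length 2 -- new best
  Position 2 ('c'): repeat (last at 1), move window start to 2
  Position 2 ('c'): window [2,2] length 1
  Position 3 ('b'): window [2,3] length 2
  Position 4 ('d'): window [2,4] length 3 -- new best
  Position 5 ('a'): window [2,5] length 4 -- new best
Longest substring with no repeats: "cbda" with length 4

4


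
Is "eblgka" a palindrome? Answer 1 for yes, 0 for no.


Input: eblgka
Reversed: akglbe
  Compare pos 0 ('e') with pos 5 ('a'): MISMATCH
  Compare pos 1 ('b') with pos 4 ('k'): MISMATCH
  Compare pos 2 ('l') with pos 3 ('g'): MISMATCH
Result: not a palindrome

0


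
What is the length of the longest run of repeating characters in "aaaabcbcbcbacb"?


Input: "aaaabcbcbcbacb"
Scanning for longest run:
  Position 1 ('a'): continues run of 'a', length=2
  Position 2 ('a'): continues run of 'a', length=3
  Position 3 ('a'): continues run of 'a', length=4
  Position 4 ('b'): new char, reset run to 1
  Position 5 ('c'): new char, reset run to 1
  Position 6 ('b'): new char, reset run to 1
  Position 7 ('c'): new char, reset run to 1
  Position 8 ('b'): new char, reset run to 1
  Position 9 ('c'): new char, reset run to 1
  Position 10 ('b'): new char, reset run to 1
  Position 11 ('a'): new char, reset run to 1
  Position 12 ('c'): new char, reset run to 1
  Position 13 ('b'): new char, reset run to 1
Longest run: 'a' with length 4

4


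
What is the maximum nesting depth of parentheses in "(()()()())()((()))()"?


Input: "(()()()())()((()))()"
Tracking depth:
  Position 0 '(': depth becomes 1
  Position 1 '(': depth becomes 2
  Position 2 ')': depth becomes 1
  Position 3 '(': depth becomes 2
  Position 4 ')': depth becomes 1
  Position 5 '(': depth becomes 2
  Position 6 ')': depth becomes 1
  Position 7 '(': depth becomes 2
  Position 8 ')': depth becomes 1
  Position 9 ')': depth becomes 0
  Position 10 '(': depth becomes 1
  Position 11 ')': depth becomes 0
  Position 12 '(': depth becomes 1
  Position 13 '(': depth becomes 2
  Position 14 '(': depth becomes 3
  Position 15 ')': depth becomes 2
  Position 16 ')': depth becomes 1
  Position 17 ')': depth becomes 0
  Position 18 '(': depth becomes 1
  Position 19 ')': depth becomes 0
Maximum depth reached: 3

3


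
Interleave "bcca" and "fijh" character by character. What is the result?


Interleaving "bcca" and "fijh":
  Position 0: 'b' from first, 'f' from second => "bf"
  Position 1: 'c' from first, 'i' from second => "ci"
  Position 2: 'c' from first, 'j' from second => "cj"
  Position 3: 'a' from first, 'h' from second => "ah"
Result: bfcicjah

bfcicjah


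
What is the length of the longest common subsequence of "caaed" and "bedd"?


LCS of "caaed" and "bedd"
DP table:
           b    e    d    d
      0    0    0    0    0
  c   0    0    0    0    0
  a   0    0    0    0    0
  a   0    0    0    0    0
  e   0    0    1    1    1
  d   0    0    1    2    2
LCS length = dp[5][4] = 2

2


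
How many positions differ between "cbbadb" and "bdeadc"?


Comparing "cbbadb" and "bdeadc" position by position:
  Position 0: 'c' vs 'b' => DIFFER
  Position 1: 'b' vs 'd' => DIFFER
  Position 2: 'b' vs 'e' => DIFFER
  Position 3: 'a' vs 'a' => same
  Position 4: 'd' vs 'd' => same
  Position 5: 'b' vs 'c' => DIFFER
Positions that differ: 4

4


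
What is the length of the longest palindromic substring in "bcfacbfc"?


Input: "bcfacbfc"
Checking substrings for palindromes:
  No multi-char palindromic substrings found
Longest palindromic substring: "b" with length 1

1


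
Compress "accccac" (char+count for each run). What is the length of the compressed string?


Input: accccac
Runs:
  'a' x 1 => "a1"
  'c' x 4 => "c4"
  'a' x 1 => "a1"
  'c' x 1 => "c1"
Compressed: "a1c4a1c1"
Compressed length: 8

8


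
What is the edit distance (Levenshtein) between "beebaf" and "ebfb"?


Computing edit distance: "beebaf" -> "ebfb"
DP table:
           e    b    f    b
      0    1    2    3    4
  b   1    1    1    2    3
  e   2    1    2    2    3
  e   3    2    2    3    3
  b   4    3    2    3    3
  a   5    4    3    3    4
  f   6    5    4    3    4
Edit distance = dp[6][4] = 4

4


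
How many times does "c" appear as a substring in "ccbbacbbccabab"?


Searching for "c" in "ccbbacbbccabab"
Scanning each position:
  Position 0: "c" => MATCH
  Position 1: "c" => MATCH
  Position 2: "b" => no
  Position 3: "b" => no
  Position 4: "a" => no
  Position 5: "c" => MATCH
  Position 6: "b" => no
  Position 7: "b" => no
  Position 8: "c" => MATCH
  Position 9: "c" => MATCH
  Position 10: "a" => no
  Position 11: "b" => no
  Position 12: "a" => no
  Position 13: "b" => no
Total occurrences: 5

5


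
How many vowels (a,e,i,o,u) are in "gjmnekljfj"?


Input: gjmnekljfj
Checking each character:
  'g' at position 0: consonant
  'j' at position 1: consonant
  'm' at position 2: consonant
  'n' at position 3: consonant
  'e' at position 4: vowel (running total: 1)
  'k' at position 5: consonant
  'l' at position 6: consonant
  'j' at position 7: consonant
  'f' at position 8: consonant
  'j' at position 9: consonant
Total vowels: 1

1


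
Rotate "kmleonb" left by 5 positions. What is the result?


Input: "kmleonb", rotate left by 5
First 5 characters: "kmleo"
Remaining characters: "nb"
Concatenate remaining + first: "nb" + "kmleo" = "nbkmleo"

nbkmleo


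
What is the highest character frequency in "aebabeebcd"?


Input: aebabeebcd
Character counts:
  'a': 2
  'b': 3
  'c': 1
  'd': 1
  'e': 3
Maximum frequency: 3

3


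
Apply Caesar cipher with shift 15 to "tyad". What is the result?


Caesar cipher: shift "tyad" by 15
  't' (pos 19) + 15 = pos 8 = 'i'
  'y' (pos 24) + 15 = pos 13 = 'n'
  'a' (pos 0) + 15 = pos 15 = 'p'
  'd' (pos 3) + 15 = pos 18 = 's'
Result: inps

inps


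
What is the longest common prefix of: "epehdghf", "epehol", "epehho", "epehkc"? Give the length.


Words: epehdghf, epehol, epehho, epehkc
  Position 0: all 'e' => match
  Position 1: all 'p' => match
  Position 2: all 'e' => match
  Position 3: all 'h' => match
  Position 4: ('d', 'o', 'h', 'k') => mismatch, stop
LCP = "epeh" (length 4)

4


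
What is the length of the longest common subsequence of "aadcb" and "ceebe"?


LCS of "aadcb" and "ceebe"
DP table:
           c    e    e    b    e
      0    0    0    0    0    0
  a   0    0    0    0    0    0
  a   0    0    0    0    0    0
  d   0    0    0    0    0    0
  c   0    1    1    1    1    1
  b   0    1    1    1    2    2
LCS length = dp[5][5] = 2

2


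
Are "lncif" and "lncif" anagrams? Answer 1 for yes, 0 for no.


Strings: "lncif", "lncif"
Sorted first:  cfiln
Sorted second: cfiln
Sorted forms match => anagrams

1


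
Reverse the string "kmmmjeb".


Input: kmmmjeb
Reading characters right to left:
  Position 6: 'b'
  Position 5: 'e'
  Position 4: 'j'
  Position 3: 'm'
  Position 2: 'm'
  Position 1: 'm'
  Position 0: 'k'
Reversed: bejmmmk

bejmmmk


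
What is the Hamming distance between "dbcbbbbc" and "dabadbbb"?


Comparing "dbcbbbbc" and "dabadbbb" position by position:
  Position 0: 'd' vs 'd' => same
  Position 1: 'b' vs 'a' => differ
  Position 2: 'c' vs 'b' => differ
  Position 3: 'b' vs 'a' => differ
  Position 4: 'b' vs 'd' => differ
  Position 5: 'b' vs 'b' => same
  Position 6: 'b' vs 'b' => same
  Position 7: 'c' vs 'b' => differ
Total differences (Hamming distance): 5

5


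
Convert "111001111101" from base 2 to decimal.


Input: "111001111101" in base 2
Positional expansion:
  Digit '1' (value 1) x 2^11 = 2048
  Digit '1' (value 1) x 2^10 = 1024
  Digit '1' (value 1) x 2^9 = 512
  Digit '0' (value 0) x 2^8 = 0
  Digit '0' (value 0) x 2^7 = 0
  Digit '1' (value 1) x 2^6 = 64
  Digit '1' (value 1) x 2^5 = 32
  Digit '1' (value 1) x 2^4 = 16
  Digit '1' (value 1) x 2^3 = 8
  Digit '1' (value 1) x 2^2 = 4
  Digit '0' (value 0) x 2^1 = 0
  Digit '1' (value 1) x 2^0 = 1
Sum = 3709

3709


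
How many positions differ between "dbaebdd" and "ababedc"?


Comparing "dbaebdd" and "ababedc" position by position:
  Position 0: 'd' vs 'a' => DIFFER
  Position 1: 'b' vs 'b' => same
  Position 2: 'a' vs 'a' => same
  Position 3: 'e' vs 'b' => DIFFER
  Position 4: 'b' vs 'e' => DIFFER
  Position 5: 'd' vs 'd' => same
  Position 6: 'd' vs 'c' => DIFFER
Positions that differ: 4

4


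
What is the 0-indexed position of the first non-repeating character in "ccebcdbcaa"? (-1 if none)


Input: ccebcdbcaa
Character frequencies:
  'a': 2
  'b': 2
  'c': 4
  'd': 1
  'e': 1
Scanning left to right for freq == 1:
  Position 0 ('c'): freq=4, skip
  Position 1 ('c'): freq=4, skip
  Position 2 ('e'): unique! => answer = 2

2


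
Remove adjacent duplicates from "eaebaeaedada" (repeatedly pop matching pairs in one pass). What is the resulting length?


Input: eaebaeaedada
Stack-based adjacent duplicate removal:
  Read 'e': push. Stack: e
  Read 'a': push. Stack: ea
  Read 'e': push. Stack: eae
  Read 'b': push. Stack: eaeb
  Read 'a': push. Stack: eaeba
  Read 'e': push. Stack: eaebae
  Read 'a': push. Stack: eaebaea
  Read 'e': push. Stack: eaebaeae
  Read 'd': push. Stack: eaebaeaed
  Read 'a': push. Stack: eaebaeaeda
  Read 'd': push. Stack: eaebaeaedad
  Read 'a': push. Stack: eaebaeaedada
Final stack: "eaebaeaedada" (length 12)

12


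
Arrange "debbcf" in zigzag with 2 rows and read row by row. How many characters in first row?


Zigzag "debbcf" into 2 rows:
Placing characters:
  'd' => row 0
  'e' => row 1
  'b' => row 0
  'b' => row 1
  'c' => row 0
  'f' => row 1
Rows:
  Row 0: "dbc"
  Row 1: "ebf"
First row length: 3

3


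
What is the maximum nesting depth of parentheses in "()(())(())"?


Input: "()(())(())"
Tracking depth:
  Position 0 '(': depth becomes 1
  Position 1 ')': depth becomes 0
  Position 2 '(': depth becomes 1
  Position 3 '(': depth becomes 2
  Position 4 ')': depth becomes 1
  Position 5 ')': depth becomes 0
  Position 6 '(': depth becomes 1
  Position 7 '(': depth becomes 2
  Position 8 ')': depth becomes 1
  Position 9 ')': depth becomes 0
Maximum depth reached: 2

2


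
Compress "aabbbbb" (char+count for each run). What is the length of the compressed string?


Input: aabbbbb
Runs:
  'a' x 2 => "a2"
  'b' x 5 => "b5"
Compressed: "a2b5"
Compressed length: 4

4


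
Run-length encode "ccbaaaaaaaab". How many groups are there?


Input: ccbaaaaaaaab
Scanning for consecutive runs:
  Group 1: 'c' x 2 (positions 0-1)
  Group 2: 'b' x 1 (positions 2-2)
  Group 3: 'a' x 8 (positions 3-10)
  Group 4: 'b' x 1 (positions 11-11)
Total groups: 4

4


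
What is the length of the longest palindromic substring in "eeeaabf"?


Input: "eeeaabf"
Checking substrings for palindromes:
  [0:3] "eee" (len 3) => palindrome
  [0:2] "ee" (len 2) => palindrome
  [1:3] "ee" (len 2) => palindrome
  [3:5] "aa" (len 2) => palindrome
Longest palindromic substring: "eee" with length 3

3


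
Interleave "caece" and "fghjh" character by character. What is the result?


Interleaving "caece" and "fghjh":
  Position 0: 'c' from first, 'f' from second => "cf"
  Position 1: 'a' from first, 'g' from second => "ag"
  Position 2: 'e' from first, 'h' from second => "eh"
  Position 3: 'c' from first, 'j' from second => "cj"
  Position 4: 'e' from first, 'h' from second => "eh"
Result: cfagehcjeh

cfagehcjeh


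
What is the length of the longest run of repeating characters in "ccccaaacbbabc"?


Input: "ccccaaacbbabc"
Scanning for longest run:
  Position 1 ('c'): continues run of 'c', length=2
  Position 2 ('c'): continues run of 'c', length=3
  Position 3 ('c'): continues run of 'c', length=4
  Position 4 ('a'): new char, reset run to 1
  Position 5 ('a'): continues run of 'a', length=2
  Position 6 ('a'): continues run of 'a', length=3
  Position 7 ('c'): new char, reset run to 1
  Position 8 ('b'): new char, reset run to 1
  Position 9 ('b'): continues run of 'b', length=2
  Position 10 ('a'): new char, reset run to 1
  Position 11 ('b'): new char, reset run to 1
  Position 12 ('c'): new char, reset run to 1
Longest run: 'c' with length 4

4


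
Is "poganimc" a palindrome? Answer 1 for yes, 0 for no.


Input: poganimc
Reversed: cminagop
  Compare pos 0 ('p') with pos 7 ('c'): MISMATCH
  Compare pos 1 ('o') with pos 6 ('m'): MISMATCH
  Compare pos 2 ('g') with pos 5 ('i'): MISMATCH
  Compare pos 3 ('a') with pos 4 ('n'): MISMATCH
Result: not a palindrome

0


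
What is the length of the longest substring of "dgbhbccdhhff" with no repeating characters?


Input: "dgbhbccdhhff"
Sliding window (track last position of each char):
  Position 0 ('d'): window [0,0] length 1 -- new best
  Position 1 ('g'): window [0,1] length 2 -- new best
  Position 2 ('b'): window [0,2] length 3 -- new best
  Position 3 ('h'): window [0,3] length 4 -- new best
  Position 4 ('b'): repeat (last at 2), move window start to 3
  Position 4 ('b'): window [3,4] length 2
  Position 5 ('c'): window [3,5] length 3
  Position 6 ('c'): repeat (last at 5), move window start to 6
  Position 6 ('c'): window [6,6] length 1
  Position 7 ('d'): window [6,7] length 2
  Position 8 ('h'): window [6,8] length 3
  Position 9 ('h'): repeat (last at 8), move window start to 9
  Position 9 ('h'): window [9,9] length 1
  Position 10 ('f'): window [9,10] length 2
  Position 11 ('f'): repeat (last at 10), move window start to 11
  Position 11 ('f'): window [11,11] length 1
Longest substring with no repeats: "dgbh" with length 4

4


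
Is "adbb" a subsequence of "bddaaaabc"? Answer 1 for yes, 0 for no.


Check if "adbb" is a subsequence of "bddaaaabc"
Greedy scan:
  Position 0 ('b'): no match needed
  Position 1 ('d'): no match needed
  Position 2 ('d'): no match needed
  Position 3 ('a'): matches sub[0] = 'a'
  Position 4 ('a'): no match needed
  Position 5 ('a'): no match needed
  Position 6 ('a'): no match needed
  Position 7 ('b'): no match needed
  Position 8 ('c'): no match needed
Only matched 1/4 characters => not a subsequence

0


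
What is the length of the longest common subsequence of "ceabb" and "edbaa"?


LCS of "ceabb" and "edbaa"
DP table:
           e    d    b    a    a
      0    0    0    0    0    0
  c   0    0    0    0    0    0
  e   0    1    1    1    1    1
  a   0    1    1    1    2    2
  b   0    1    1    2    2    2
  b   0    1    1    2    2    2
LCS length = dp[5][5] = 2

2


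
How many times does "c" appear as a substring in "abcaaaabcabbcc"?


Searching for "c" in "abcaaaabcabbcc"
Scanning each position:
  Position 0: "a" => no
  Position 1: "b" => no
  Position 2: "c" => MATCH
  Position 3: "a" => no
  Position 4: "a" => no
  Position 5: "a" => no
  Position 6: "a" => no
  Position 7: "b" => no
  Position 8: "c" => MATCH
  Position 9: "a" => no
  Position 10: "b" => no
  Position 11: "b" => no
  Position 12: "c" => MATCH
  Position 13: "c" => MATCH
Total occurrences: 4

4


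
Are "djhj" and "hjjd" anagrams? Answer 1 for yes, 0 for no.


Strings: "djhj", "hjjd"
Sorted first:  dhjj
Sorted second: dhjj
Sorted forms match => anagrams

1


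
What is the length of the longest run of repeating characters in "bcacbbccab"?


Input: "bcacbbccab"
Scanning for longest run:
  Position 1 ('c'): new char, reset run to 1
  Position 2 ('a'): new char, reset run to 1
  Position 3 ('c'): new char, reset run to 1
  Position 4 ('b'): new char, reset run to 1
  Position 5 ('b'): continues run of 'b', length=2
  Position 6 ('c'): new char, reset run to 1
  Position 7 ('c'): continues run of 'c', length=2
  Position 8 ('a'): new char, reset run to 1
  Position 9 ('b'): new char, reset run to 1
Longest run: 'b' with length 2

2


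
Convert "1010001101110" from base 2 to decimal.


Input: "1010001101110" in base 2
Positional expansion:
  Digit '1' (value 1) x 2^12 = 4096
  Digit '0' (value 0) x 2^11 = 0
  Digit '1' (value 1) x 2^10 = 1024
  Digit '0' (value 0) x 2^9 = 0
  Digit '0' (value 0) x 2^8 = 0
  Digit '0' (value 0) x 2^7 = 0
  Digit '1' (value 1) x 2^6 = 64
  Digit '1' (value 1) x 2^5 = 32
  Digit '0' (value 0) x 2^4 = 0
  Digit '1' (value 1) x 2^3 = 8
  Digit '1' (value 1) x 2^2 = 4
  Digit '1' (value 1) x 2^1 = 2
  Digit '0' (value 0) x 2^0 = 0
Sum = 5230

5230


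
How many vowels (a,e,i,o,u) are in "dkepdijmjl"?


Input: dkepdijmjl
Checking each character:
  'd' at position 0: consonant
  'k' at position 1: consonant
  'e' at position 2: vowel (running total: 1)
  'p' at position 3: consonant
  'd' at position 4: consonant
  'i' at position 5: vowel (running total: 2)
  'j' at position 6: consonant
  'm' at position 7: consonant
  'j' at position 8: consonant
  'l' at position 9: consonant
Total vowels: 2

2


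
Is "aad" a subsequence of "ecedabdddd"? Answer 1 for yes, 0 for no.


Check if "aad" is a subsequence of "ecedabdddd"
Greedy scan:
  Position 0 ('e'): no match needed
  Position 1 ('c'): no match needed
  Position 2 ('e'): no match needed
  Position 3 ('d'): no match needed
  Position 4 ('a'): matches sub[0] = 'a'
  Position 5 ('b'): no match needed
  Position 6 ('d'): no match needed
  Position 7 ('d'): no match needed
  Position 8 ('d'): no match needed
  Position 9 ('d'): no match needed
Only matched 1/3 characters => not a subsequence

0


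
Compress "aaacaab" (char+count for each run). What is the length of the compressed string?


Input: aaacaab
Runs:
  'a' x 3 => "a3"
  'c' x 1 => "c1"
  'a' x 2 => "a2"
  'b' x 1 => "b1"
Compressed: "a3c1a2b1"
Compressed length: 8

8


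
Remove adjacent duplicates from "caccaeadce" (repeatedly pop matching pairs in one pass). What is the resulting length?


Input: caccaeadce
Stack-based adjacent duplicate removal:
  Read 'c': push. Stack: c
  Read 'a': push. Stack: ca
  Read 'c': push. Stack: cac
  Read 'c': matches stack top 'c' => pop. Stack: ca
  Read 'a': matches stack top 'a' => pop. Stack: c
  Read 'e': push. Stack: ce
  Read 'a': push. Stack: cea
  Read 'd': push. Stack: cead
  Read 'c': push. Stack: ceadc
  Read 'e': push. Stack: ceadce
Final stack: "ceadce" (length 6)

6


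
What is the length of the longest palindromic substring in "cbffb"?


Input: "cbffb"
Checking substrings for palindromes:
  [1:5] "bffb" (len 4) => palindrome
  [2:4] "ff" (len 2) => palindrome
Longest palindromic substring: "bffb" with length 4

4


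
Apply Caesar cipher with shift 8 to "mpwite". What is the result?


Caesar cipher: shift "mpwite" by 8
  'm' (pos 12) + 8 = pos 20 = 'u'
  'p' (pos 15) + 8 = pos 23 = 'x'
  'w' (pos 22) + 8 = pos 4 = 'e'
  'i' (pos 8) + 8 = pos 16 = 'q'
  't' (pos 19) + 8 = pos 1 = 'b'
  'e' (pos 4) + 8 = pos 12 = 'm'
Result: uxeqbm

uxeqbm


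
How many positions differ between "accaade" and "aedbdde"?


Comparing "accaade" and "aedbdde" position by position:
  Position 0: 'a' vs 'a' => same
  Position 1: 'c' vs 'e' => DIFFER
  Position 2: 'c' vs 'd' => DIFFER
  Position 3: 'a' vs 'b' => DIFFER
  Position 4: 'a' vs 'd' => DIFFER
  Position 5: 'd' vs 'd' => same
  Position 6: 'e' vs 'e' => same
Positions that differ: 4

4


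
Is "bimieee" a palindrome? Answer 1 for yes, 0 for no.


Input: bimieee
Reversed: eeeimib
  Compare pos 0 ('b') with pos 6 ('e'): MISMATCH
  Compare pos 1 ('i') with pos 5 ('e'): MISMATCH
  Compare pos 2 ('m') with pos 4 ('e'): MISMATCH
Result: not a palindrome

0
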